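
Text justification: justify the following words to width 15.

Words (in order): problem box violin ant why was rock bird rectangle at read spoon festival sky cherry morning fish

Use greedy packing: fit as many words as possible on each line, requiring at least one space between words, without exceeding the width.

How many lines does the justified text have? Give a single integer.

Line 1: ['problem', 'box'] (min_width=11, slack=4)
Line 2: ['violin', 'ant', 'why'] (min_width=14, slack=1)
Line 3: ['was', 'rock', 'bird'] (min_width=13, slack=2)
Line 4: ['rectangle', 'at'] (min_width=12, slack=3)
Line 5: ['read', 'spoon'] (min_width=10, slack=5)
Line 6: ['festival', 'sky'] (min_width=12, slack=3)
Line 7: ['cherry', 'morning'] (min_width=14, slack=1)
Line 8: ['fish'] (min_width=4, slack=11)
Total lines: 8

Answer: 8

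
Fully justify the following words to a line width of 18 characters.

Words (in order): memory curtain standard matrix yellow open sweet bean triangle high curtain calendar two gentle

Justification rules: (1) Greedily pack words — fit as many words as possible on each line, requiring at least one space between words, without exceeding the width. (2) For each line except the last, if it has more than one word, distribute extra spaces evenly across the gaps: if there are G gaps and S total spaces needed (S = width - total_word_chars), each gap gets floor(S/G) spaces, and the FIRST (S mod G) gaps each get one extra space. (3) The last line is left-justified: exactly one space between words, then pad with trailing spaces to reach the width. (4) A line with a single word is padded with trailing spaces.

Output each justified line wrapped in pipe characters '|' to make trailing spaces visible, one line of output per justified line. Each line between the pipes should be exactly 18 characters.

Answer: |memory     curtain|
|standard    matrix|
|yellow  open sweet|
|bean triangle high|
|curtain   calendar|
|two gentle        |

Derivation:
Line 1: ['memory', 'curtain'] (min_width=14, slack=4)
Line 2: ['standard', 'matrix'] (min_width=15, slack=3)
Line 3: ['yellow', 'open', 'sweet'] (min_width=17, slack=1)
Line 4: ['bean', 'triangle', 'high'] (min_width=18, slack=0)
Line 5: ['curtain', 'calendar'] (min_width=16, slack=2)
Line 6: ['two', 'gentle'] (min_width=10, slack=8)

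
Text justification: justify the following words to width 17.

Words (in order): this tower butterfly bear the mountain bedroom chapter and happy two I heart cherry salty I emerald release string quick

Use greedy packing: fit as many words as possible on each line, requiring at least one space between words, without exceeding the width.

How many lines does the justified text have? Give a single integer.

Line 1: ['this', 'tower'] (min_width=10, slack=7)
Line 2: ['butterfly', 'bear'] (min_width=14, slack=3)
Line 3: ['the', 'mountain'] (min_width=12, slack=5)
Line 4: ['bedroom', 'chapter'] (min_width=15, slack=2)
Line 5: ['and', 'happy', 'two', 'I'] (min_width=15, slack=2)
Line 6: ['heart', 'cherry'] (min_width=12, slack=5)
Line 7: ['salty', 'I', 'emerald'] (min_width=15, slack=2)
Line 8: ['release', 'string'] (min_width=14, slack=3)
Line 9: ['quick'] (min_width=5, slack=12)
Total lines: 9

Answer: 9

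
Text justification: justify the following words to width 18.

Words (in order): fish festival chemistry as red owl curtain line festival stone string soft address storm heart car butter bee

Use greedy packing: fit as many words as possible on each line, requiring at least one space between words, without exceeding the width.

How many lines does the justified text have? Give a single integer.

Answer: 8

Derivation:
Line 1: ['fish', 'festival'] (min_width=13, slack=5)
Line 2: ['chemistry', 'as', 'red'] (min_width=16, slack=2)
Line 3: ['owl', 'curtain', 'line'] (min_width=16, slack=2)
Line 4: ['festival', 'stone'] (min_width=14, slack=4)
Line 5: ['string', 'soft'] (min_width=11, slack=7)
Line 6: ['address', 'storm'] (min_width=13, slack=5)
Line 7: ['heart', 'car', 'butter'] (min_width=16, slack=2)
Line 8: ['bee'] (min_width=3, slack=15)
Total lines: 8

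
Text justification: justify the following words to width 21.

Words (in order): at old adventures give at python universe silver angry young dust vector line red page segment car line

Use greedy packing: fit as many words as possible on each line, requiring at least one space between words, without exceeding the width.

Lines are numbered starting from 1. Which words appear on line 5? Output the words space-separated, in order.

Line 1: ['at', 'old', 'adventures'] (min_width=17, slack=4)
Line 2: ['give', 'at', 'python'] (min_width=14, slack=7)
Line 3: ['universe', 'silver', 'angry'] (min_width=21, slack=0)
Line 4: ['young', 'dust', 'vector'] (min_width=17, slack=4)
Line 5: ['line', 'red', 'page', 'segment'] (min_width=21, slack=0)
Line 6: ['car', 'line'] (min_width=8, slack=13)

Answer: line red page segment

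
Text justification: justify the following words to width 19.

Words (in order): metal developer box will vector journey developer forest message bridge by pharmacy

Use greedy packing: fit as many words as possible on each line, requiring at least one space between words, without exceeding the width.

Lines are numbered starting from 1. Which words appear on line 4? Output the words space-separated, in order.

Line 1: ['metal', 'developer', 'box'] (min_width=19, slack=0)
Line 2: ['will', 'vector', 'journey'] (min_width=19, slack=0)
Line 3: ['developer', 'forest'] (min_width=16, slack=3)
Line 4: ['message', 'bridge', 'by'] (min_width=17, slack=2)
Line 5: ['pharmacy'] (min_width=8, slack=11)

Answer: message bridge by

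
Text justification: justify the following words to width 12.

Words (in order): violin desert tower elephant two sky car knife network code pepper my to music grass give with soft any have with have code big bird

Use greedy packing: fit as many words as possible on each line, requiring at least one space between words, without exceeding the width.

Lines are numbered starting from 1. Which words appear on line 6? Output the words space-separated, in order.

Line 1: ['violin'] (min_width=6, slack=6)
Line 2: ['desert', 'tower'] (min_width=12, slack=0)
Line 3: ['elephant', 'two'] (min_width=12, slack=0)
Line 4: ['sky', 'car'] (min_width=7, slack=5)
Line 5: ['knife'] (min_width=5, slack=7)
Line 6: ['network', 'code'] (min_width=12, slack=0)
Line 7: ['pepper', 'my', 'to'] (min_width=12, slack=0)
Line 8: ['music', 'grass'] (min_width=11, slack=1)
Line 9: ['give', 'with'] (min_width=9, slack=3)
Line 10: ['soft', 'any'] (min_width=8, slack=4)
Line 11: ['have', 'with'] (min_width=9, slack=3)
Line 12: ['have', 'code'] (min_width=9, slack=3)
Line 13: ['big', 'bird'] (min_width=8, slack=4)

Answer: network code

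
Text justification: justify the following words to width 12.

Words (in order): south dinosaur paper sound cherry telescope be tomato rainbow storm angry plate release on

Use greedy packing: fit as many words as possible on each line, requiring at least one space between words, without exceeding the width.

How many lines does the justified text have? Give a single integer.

Line 1: ['south'] (min_width=5, slack=7)
Line 2: ['dinosaur'] (min_width=8, slack=4)
Line 3: ['paper', 'sound'] (min_width=11, slack=1)
Line 4: ['cherry'] (min_width=6, slack=6)
Line 5: ['telescope', 'be'] (min_width=12, slack=0)
Line 6: ['tomato'] (min_width=6, slack=6)
Line 7: ['rainbow'] (min_width=7, slack=5)
Line 8: ['storm', 'angry'] (min_width=11, slack=1)
Line 9: ['plate'] (min_width=5, slack=7)
Line 10: ['release', 'on'] (min_width=10, slack=2)
Total lines: 10

Answer: 10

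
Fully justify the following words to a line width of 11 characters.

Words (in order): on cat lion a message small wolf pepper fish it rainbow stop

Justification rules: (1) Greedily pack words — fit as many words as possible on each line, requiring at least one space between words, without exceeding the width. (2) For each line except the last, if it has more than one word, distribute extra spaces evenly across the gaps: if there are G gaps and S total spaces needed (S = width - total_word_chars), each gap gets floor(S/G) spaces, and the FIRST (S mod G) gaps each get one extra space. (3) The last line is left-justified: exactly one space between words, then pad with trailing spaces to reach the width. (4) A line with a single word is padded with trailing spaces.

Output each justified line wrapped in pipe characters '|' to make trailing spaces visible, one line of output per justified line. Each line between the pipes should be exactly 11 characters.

Answer: |on cat lion|
|a   message|
|small  wolf|
|pepper fish|
|it  rainbow|
|stop       |

Derivation:
Line 1: ['on', 'cat', 'lion'] (min_width=11, slack=0)
Line 2: ['a', 'message'] (min_width=9, slack=2)
Line 3: ['small', 'wolf'] (min_width=10, slack=1)
Line 4: ['pepper', 'fish'] (min_width=11, slack=0)
Line 5: ['it', 'rainbow'] (min_width=10, slack=1)
Line 6: ['stop'] (min_width=4, slack=7)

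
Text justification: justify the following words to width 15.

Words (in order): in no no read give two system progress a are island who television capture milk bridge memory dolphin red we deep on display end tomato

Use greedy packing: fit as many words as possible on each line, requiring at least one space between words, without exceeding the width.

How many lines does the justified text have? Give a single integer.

Answer: 10

Derivation:
Line 1: ['in', 'no', 'no', 'read'] (min_width=13, slack=2)
Line 2: ['give', 'two', 'system'] (min_width=15, slack=0)
Line 3: ['progress', 'a', 'are'] (min_width=14, slack=1)
Line 4: ['island', 'who'] (min_width=10, slack=5)
Line 5: ['television'] (min_width=10, slack=5)
Line 6: ['capture', 'milk'] (min_width=12, slack=3)
Line 7: ['bridge', 'memory'] (min_width=13, slack=2)
Line 8: ['dolphin', 'red', 'we'] (min_width=14, slack=1)
Line 9: ['deep', 'on', 'display'] (min_width=15, slack=0)
Line 10: ['end', 'tomato'] (min_width=10, slack=5)
Total lines: 10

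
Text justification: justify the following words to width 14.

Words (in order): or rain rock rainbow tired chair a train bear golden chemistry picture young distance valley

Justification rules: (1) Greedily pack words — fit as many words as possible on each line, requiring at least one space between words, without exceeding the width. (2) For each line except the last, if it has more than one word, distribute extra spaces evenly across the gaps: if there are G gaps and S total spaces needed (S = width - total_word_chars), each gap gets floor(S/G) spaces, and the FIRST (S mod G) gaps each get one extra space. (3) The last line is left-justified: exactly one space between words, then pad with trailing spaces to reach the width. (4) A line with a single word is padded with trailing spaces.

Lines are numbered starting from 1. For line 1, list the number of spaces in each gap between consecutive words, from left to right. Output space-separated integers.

Answer: 2 2

Derivation:
Line 1: ['or', 'rain', 'rock'] (min_width=12, slack=2)
Line 2: ['rainbow', 'tired'] (min_width=13, slack=1)
Line 3: ['chair', 'a', 'train'] (min_width=13, slack=1)
Line 4: ['bear', 'golden'] (min_width=11, slack=3)
Line 5: ['chemistry'] (min_width=9, slack=5)
Line 6: ['picture', 'young'] (min_width=13, slack=1)
Line 7: ['distance'] (min_width=8, slack=6)
Line 8: ['valley'] (min_width=6, slack=8)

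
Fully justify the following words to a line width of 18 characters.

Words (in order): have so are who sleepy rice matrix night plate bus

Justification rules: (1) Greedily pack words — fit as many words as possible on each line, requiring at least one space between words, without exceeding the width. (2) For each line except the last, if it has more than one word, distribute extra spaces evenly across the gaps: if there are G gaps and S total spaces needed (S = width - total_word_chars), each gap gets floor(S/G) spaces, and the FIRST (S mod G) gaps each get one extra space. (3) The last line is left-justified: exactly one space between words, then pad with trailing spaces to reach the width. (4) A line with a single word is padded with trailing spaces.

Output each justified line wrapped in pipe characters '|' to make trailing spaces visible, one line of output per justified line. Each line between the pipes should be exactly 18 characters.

Answer: |have  so  are  who|
|sleepy rice matrix|
|night plate bus   |

Derivation:
Line 1: ['have', 'so', 'are', 'who'] (min_width=15, slack=3)
Line 2: ['sleepy', 'rice', 'matrix'] (min_width=18, slack=0)
Line 3: ['night', 'plate', 'bus'] (min_width=15, slack=3)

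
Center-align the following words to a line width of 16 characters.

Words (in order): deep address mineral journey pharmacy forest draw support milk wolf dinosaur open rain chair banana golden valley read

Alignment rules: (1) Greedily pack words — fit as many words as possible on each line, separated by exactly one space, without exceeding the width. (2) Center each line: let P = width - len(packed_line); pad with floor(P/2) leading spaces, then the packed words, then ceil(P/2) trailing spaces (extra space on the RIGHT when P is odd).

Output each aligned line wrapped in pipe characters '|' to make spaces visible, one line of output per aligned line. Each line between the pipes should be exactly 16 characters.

Answer: |  deep address  |
|mineral journey |
|pharmacy forest |
|  draw support  |
|   milk wolf    |
| dinosaur open  |
|   rain chair   |
| banana golden  |
|  valley read   |

Derivation:
Line 1: ['deep', 'address'] (min_width=12, slack=4)
Line 2: ['mineral', 'journey'] (min_width=15, slack=1)
Line 3: ['pharmacy', 'forest'] (min_width=15, slack=1)
Line 4: ['draw', 'support'] (min_width=12, slack=4)
Line 5: ['milk', 'wolf'] (min_width=9, slack=7)
Line 6: ['dinosaur', 'open'] (min_width=13, slack=3)
Line 7: ['rain', 'chair'] (min_width=10, slack=6)
Line 8: ['banana', 'golden'] (min_width=13, slack=3)
Line 9: ['valley', 'read'] (min_width=11, slack=5)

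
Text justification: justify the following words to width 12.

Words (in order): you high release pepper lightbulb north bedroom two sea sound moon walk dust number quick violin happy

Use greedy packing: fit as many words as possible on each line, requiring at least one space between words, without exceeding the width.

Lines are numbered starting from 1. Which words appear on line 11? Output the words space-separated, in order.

Answer: happy

Derivation:
Line 1: ['you', 'high'] (min_width=8, slack=4)
Line 2: ['release'] (min_width=7, slack=5)
Line 3: ['pepper'] (min_width=6, slack=6)
Line 4: ['lightbulb'] (min_width=9, slack=3)
Line 5: ['north'] (min_width=5, slack=7)
Line 6: ['bedroom', 'two'] (min_width=11, slack=1)
Line 7: ['sea', 'sound'] (min_width=9, slack=3)
Line 8: ['moon', 'walk'] (min_width=9, slack=3)
Line 9: ['dust', 'number'] (min_width=11, slack=1)
Line 10: ['quick', 'violin'] (min_width=12, slack=0)
Line 11: ['happy'] (min_width=5, slack=7)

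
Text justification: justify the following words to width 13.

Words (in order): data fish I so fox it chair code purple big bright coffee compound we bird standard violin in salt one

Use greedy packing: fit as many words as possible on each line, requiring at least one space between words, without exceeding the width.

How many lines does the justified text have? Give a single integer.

Answer: 9

Derivation:
Line 1: ['data', 'fish', 'I'] (min_width=11, slack=2)
Line 2: ['so', 'fox', 'it'] (min_width=9, slack=4)
Line 3: ['chair', 'code'] (min_width=10, slack=3)
Line 4: ['purple', 'big'] (min_width=10, slack=3)
Line 5: ['bright', 'coffee'] (min_width=13, slack=0)
Line 6: ['compound', 'we'] (min_width=11, slack=2)
Line 7: ['bird', 'standard'] (min_width=13, slack=0)
Line 8: ['violin', 'in'] (min_width=9, slack=4)
Line 9: ['salt', 'one'] (min_width=8, slack=5)
Total lines: 9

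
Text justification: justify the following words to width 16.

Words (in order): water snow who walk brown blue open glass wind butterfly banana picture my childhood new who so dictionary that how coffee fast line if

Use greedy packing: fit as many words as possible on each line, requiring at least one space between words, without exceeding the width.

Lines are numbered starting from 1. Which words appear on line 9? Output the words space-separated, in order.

Answer: how coffee fast

Derivation:
Line 1: ['water', 'snow', 'who'] (min_width=14, slack=2)
Line 2: ['walk', 'brown', 'blue'] (min_width=15, slack=1)
Line 3: ['open', 'glass', 'wind'] (min_width=15, slack=1)
Line 4: ['butterfly', 'banana'] (min_width=16, slack=0)
Line 5: ['picture', 'my'] (min_width=10, slack=6)
Line 6: ['childhood', 'new'] (min_width=13, slack=3)
Line 7: ['who', 'so'] (min_width=6, slack=10)
Line 8: ['dictionary', 'that'] (min_width=15, slack=1)
Line 9: ['how', 'coffee', 'fast'] (min_width=15, slack=1)
Line 10: ['line', 'if'] (min_width=7, slack=9)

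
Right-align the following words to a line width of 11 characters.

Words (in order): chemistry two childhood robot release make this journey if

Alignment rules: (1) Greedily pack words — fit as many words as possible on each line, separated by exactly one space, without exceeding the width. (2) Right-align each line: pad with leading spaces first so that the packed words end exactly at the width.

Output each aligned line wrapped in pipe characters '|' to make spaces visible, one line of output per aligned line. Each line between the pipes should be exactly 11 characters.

Answer: |  chemistry|
|        two|
|  childhood|
|      robot|
|    release|
|  make this|
| journey if|

Derivation:
Line 1: ['chemistry'] (min_width=9, slack=2)
Line 2: ['two'] (min_width=3, slack=8)
Line 3: ['childhood'] (min_width=9, slack=2)
Line 4: ['robot'] (min_width=5, slack=6)
Line 5: ['release'] (min_width=7, slack=4)
Line 6: ['make', 'this'] (min_width=9, slack=2)
Line 7: ['journey', 'if'] (min_width=10, slack=1)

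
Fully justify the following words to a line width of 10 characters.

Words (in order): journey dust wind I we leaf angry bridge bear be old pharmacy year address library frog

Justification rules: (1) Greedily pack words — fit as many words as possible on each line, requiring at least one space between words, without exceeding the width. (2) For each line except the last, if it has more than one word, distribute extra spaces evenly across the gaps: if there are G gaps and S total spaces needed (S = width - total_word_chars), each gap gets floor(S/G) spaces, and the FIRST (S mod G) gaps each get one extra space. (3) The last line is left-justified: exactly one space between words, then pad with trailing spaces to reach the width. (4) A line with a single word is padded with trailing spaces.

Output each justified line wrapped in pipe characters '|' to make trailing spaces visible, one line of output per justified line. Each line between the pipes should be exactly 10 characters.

Answer: |journey   |
|dust  wind|
|I  we leaf|
|angry     |
|bridge    |
|bear    be|
|old       |
|pharmacy  |
|year      |
|address   |
|library   |
|frog      |

Derivation:
Line 1: ['journey'] (min_width=7, slack=3)
Line 2: ['dust', 'wind'] (min_width=9, slack=1)
Line 3: ['I', 'we', 'leaf'] (min_width=9, slack=1)
Line 4: ['angry'] (min_width=5, slack=5)
Line 5: ['bridge'] (min_width=6, slack=4)
Line 6: ['bear', 'be'] (min_width=7, slack=3)
Line 7: ['old'] (min_width=3, slack=7)
Line 8: ['pharmacy'] (min_width=8, slack=2)
Line 9: ['year'] (min_width=4, slack=6)
Line 10: ['address'] (min_width=7, slack=3)
Line 11: ['library'] (min_width=7, slack=3)
Line 12: ['frog'] (min_width=4, slack=6)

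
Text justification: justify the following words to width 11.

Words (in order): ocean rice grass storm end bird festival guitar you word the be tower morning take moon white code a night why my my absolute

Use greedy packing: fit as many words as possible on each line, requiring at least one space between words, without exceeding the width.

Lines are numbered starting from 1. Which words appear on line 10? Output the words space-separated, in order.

Line 1: ['ocean', 'rice'] (min_width=10, slack=1)
Line 2: ['grass', 'storm'] (min_width=11, slack=0)
Line 3: ['end', 'bird'] (min_width=8, slack=3)
Line 4: ['festival'] (min_width=8, slack=3)
Line 5: ['guitar', 'you'] (min_width=10, slack=1)
Line 6: ['word', 'the', 'be'] (min_width=11, slack=0)
Line 7: ['tower'] (min_width=5, slack=6)
Line 8: ['morning'] (min_width=7, slack=4)
Line 9: ['take', 'moon'] (min_width=9, slack=2)
Line 10: ['white', 'code'] (min_width=10, slack=1)
Line 11: ['a', 'night', 'why'] (min_width=11, slack=0)
Line 12: ['my', 'my'] (min_width=5, slack=6)
Line 13: ['absolute'] (min_width=8, slack=3)

Answer: white code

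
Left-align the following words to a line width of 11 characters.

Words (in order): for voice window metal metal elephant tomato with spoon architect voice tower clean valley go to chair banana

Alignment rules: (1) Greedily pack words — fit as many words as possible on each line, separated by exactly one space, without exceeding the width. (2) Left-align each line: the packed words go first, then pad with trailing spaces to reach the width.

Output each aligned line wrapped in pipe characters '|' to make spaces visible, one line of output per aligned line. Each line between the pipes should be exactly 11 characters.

Answer: |for voice  |
|window     |
|metal metal|
|elephant   |
|tomato with|
|spoon      |
|architect  |
|voice tower|
|clean      |
|valley go  |
|to chair   |
|banana     |

Derivation:
Line 1: ['for', 'voice'] (min_width=9, slack=2)
Line 2: ['window'] (min_width=6, slack=5)
Line 3: ['metal', 'metal'] (min_width=11, slack=0)
Line 4: ['elephant'] (min_width=8, slack=3)
Line 5: ['tomato', 'with'] (min_width=11, slack=0)
Line 6: ['spoon'] (min_width=5, slack=6)
Line 7: ['architect'] (min_width=9, slack=2)
Line 8: ['voice', 'tower'] (min_width=11, slack=0)
Line 9: ['clean'] (min_width=5, slack=6)
Line 10: ['valley', 'go'] (min_width=9, slack=2)
Line 11: ['to', 'chair'] (min_width=8, slack=3)
Line 12: ['banana'] (min_width=6, slack=5)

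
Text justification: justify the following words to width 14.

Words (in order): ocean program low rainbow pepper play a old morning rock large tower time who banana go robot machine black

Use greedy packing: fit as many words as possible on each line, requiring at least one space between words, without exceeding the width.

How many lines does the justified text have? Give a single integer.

Answer: 9

Derivation:
Line 1: ['ocean', 'program'] (min_width=13, slack=1)
Line 2: ['low', 'rainbow'] (min_width=11, slack=3)
Line 3: ['pepper', 'play', 'a'] (min_width=13, slack=1)
Line 4: ['old', 'morning'] (min_width=11, slack=3)
Line 5: ['rock', 'large'] (min_width=10, slack=4)
Line 6: ['tower', 'time', 'who'] (min_width=14, slack=0)
Line 7: ['banana', 'go'] (min_width=9, slack=5)
Line 8: ['robot', 'machine'] (min_width=13, slack=1)
Line 9: ['black'] (min_width=5, slack=9)
Total lines: 9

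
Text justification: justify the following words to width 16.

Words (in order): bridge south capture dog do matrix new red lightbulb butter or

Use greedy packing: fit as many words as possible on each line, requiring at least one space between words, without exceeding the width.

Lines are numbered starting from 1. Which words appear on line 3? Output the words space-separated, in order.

Line 1: ['bridge', 'south'] (min_width=12, slack=4)
Line 2: ['capture', 'dog', 'do'] (min_width=14, slack=2)
Line 3: ['matrix', 'new', 'red'] (min_width=14, slack=2)
Line 4: ['lightbulb', 'butter'] (min_width=16, slack=0)
Line 5: ['or'] (min_width=2, slack=14)

Answer: matrix new red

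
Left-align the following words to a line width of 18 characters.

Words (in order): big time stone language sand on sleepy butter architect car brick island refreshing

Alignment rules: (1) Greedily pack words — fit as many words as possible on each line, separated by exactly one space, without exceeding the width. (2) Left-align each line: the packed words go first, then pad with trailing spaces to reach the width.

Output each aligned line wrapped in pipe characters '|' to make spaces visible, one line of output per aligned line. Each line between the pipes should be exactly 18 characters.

Line 1: ['big', 'time', 'stone'] (min_width=14, slack=4)
Line 2: ['language', 'sand', 'on'] (min_width=16, slack=2)
Line 3: ['sleepy', 'butter'] (min_width=13, slack=5)
Line 4: ['architect', 'car'] (min_width=13, slack=5)
Line 5: ['brick', 'island'] (min_width=12, slack=6)
Line 6: ['refreshing'] (min_width=10, slack=8)

Answer: |big time stone    |
|language sand on  |
|sleepy butter     |
|architect car     |
|brick island      |
|refreshing        |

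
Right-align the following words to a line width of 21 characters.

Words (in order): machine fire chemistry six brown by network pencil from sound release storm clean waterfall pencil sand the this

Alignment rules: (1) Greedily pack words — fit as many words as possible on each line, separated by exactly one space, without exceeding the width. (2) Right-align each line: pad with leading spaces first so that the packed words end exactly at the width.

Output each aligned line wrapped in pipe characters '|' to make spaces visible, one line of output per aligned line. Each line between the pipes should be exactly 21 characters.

Line 1: ['machine', 'fire'] (min_width=12, slack=9)
Line 2: ['chemistry', 'six', 'brown'] (min_width=19, slack=2)
Line 3: ['by', 'network', 'pencil'] (min_width=17, slack=4)
Line 4: ['from', 'sound', 'release'] (min_width=18, slack=3)
Line 5: ['storm', 'clean', 'waterfall'] (min_width=21, slack=0)
Line 6: ['pencil', 'sand', 'the', 'this'] (min_width=20, slack=1)

Answer: |         machine fire|
|  chemistry six brown|
|    by network pencil|
|   from sound release|
|storm clean waterfall|
| pencil sand the this|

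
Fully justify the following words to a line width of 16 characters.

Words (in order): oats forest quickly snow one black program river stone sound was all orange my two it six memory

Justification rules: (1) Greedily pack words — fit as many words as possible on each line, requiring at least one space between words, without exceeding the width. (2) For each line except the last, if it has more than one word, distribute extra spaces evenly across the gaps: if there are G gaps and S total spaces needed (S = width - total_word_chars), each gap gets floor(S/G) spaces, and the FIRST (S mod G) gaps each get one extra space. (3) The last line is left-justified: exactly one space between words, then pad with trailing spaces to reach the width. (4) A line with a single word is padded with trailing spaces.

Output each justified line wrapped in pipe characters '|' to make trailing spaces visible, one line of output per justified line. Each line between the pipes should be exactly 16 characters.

Answer: |oats      forest|
|quickly snow one|
|black    program|
|river      stone|
|sound   was  all|
|orange my two it|
|six memory      |

Derivation:
Line 1: ['oats', 'forest'] (min_width=11, slack=5)
Line 2: ['quickly', 'snow', 'one'] (min_width=16, slack=0)
Line 3: ['black', 'program'] (min_width=13, slack=3)
Line 4: ['river', 'stone'] (min_width=11, slack=5)
Line 5: ['sound', 'was', 'all'] (min_width=13, slack=3)
Line 6: ['orange', 'my', 'two', 'it'] (min_width=16, slack=0)
Line 7: ['six', 'memory'] (min_width=10, slack=6)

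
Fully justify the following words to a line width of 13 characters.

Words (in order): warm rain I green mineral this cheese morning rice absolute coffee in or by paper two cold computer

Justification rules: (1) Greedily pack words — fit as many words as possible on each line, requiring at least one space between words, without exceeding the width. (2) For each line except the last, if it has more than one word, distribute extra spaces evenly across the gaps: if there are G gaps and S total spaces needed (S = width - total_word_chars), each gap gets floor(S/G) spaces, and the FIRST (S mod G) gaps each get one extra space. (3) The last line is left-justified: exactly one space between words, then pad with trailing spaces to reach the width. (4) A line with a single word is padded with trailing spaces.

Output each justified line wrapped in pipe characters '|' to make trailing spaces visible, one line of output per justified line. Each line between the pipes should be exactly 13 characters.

Line 1: ['warm', 'rain', 'I'] (min_width=11, slack=2)
Line 2: ['green', 'mineral'] (min_width=13, slack=0)
Line 3: ['this', 'cheese'] (min_width=11, slack=2)
Line 4: ['morning', 'rice'] (min_width=12, slack=1)
Line 5: ['absolute'] (min_width=8, slack=5)
Line 6: ['coffee', 'in', 'or'] (min_width=12, slack=1)
Line 7: ['by', 'paper', 'two'] (min_width=12, slack=1)
Line 8: ['cold', 'computer'] (min_width=13, slack=0)

Answer: |warm  rain  I|
|green mineral|
|this   cheese|
|morning  rice|
|absolute     |
|coffee  in or|
|by  paper two|
|cold computer|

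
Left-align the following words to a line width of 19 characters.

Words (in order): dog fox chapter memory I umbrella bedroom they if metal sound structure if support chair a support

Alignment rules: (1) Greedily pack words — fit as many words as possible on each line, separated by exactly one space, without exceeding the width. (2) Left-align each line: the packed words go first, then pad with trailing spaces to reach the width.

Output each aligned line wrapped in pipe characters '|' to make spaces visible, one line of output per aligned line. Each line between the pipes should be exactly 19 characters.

Answer: |dog fox chapter    |
|memory I umbrella  |
|bedroom they if    |
|metal sound        |
|structure if       |
|support chair a    |
|support            |

Derivation:
Line 1: ['dog', 'fox', 'chapter'] (min_width=15, slack=4)
Line 2: ['memory', 'I', 'umbrella'] (min_width=17, slack=2)
Line 3: ['bedroom', 'they', 'if'] (min_width=15, slack=4)
Line 4: ['metal', 'sound'] (min_width=11, slack=8)
Line 5: ['structure', 'if'] (min_width=12, slack=7)
Line 6: ['support', 'chair', 'a'] (min_width=15, slack=4)
Line 7: ['support'] (min_width=7, slack=12)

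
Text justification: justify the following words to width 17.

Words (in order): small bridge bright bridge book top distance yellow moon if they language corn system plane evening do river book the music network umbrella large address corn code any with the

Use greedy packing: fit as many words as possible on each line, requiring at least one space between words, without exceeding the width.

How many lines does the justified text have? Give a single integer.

Line 1: ['small', 'bridge'] (min_width=12, slack=5)
Line 2: ['bright', 'bridge'] (min_width=13, slack=4)
Line 3: ['book', 'top', 'distance'] (min_width=17, slack=0)
Line 4: ['yellow', 'moon', 'if'] (min_width=14, slack=3)
Line 5: ['they', 'language'] (min_width=13, slack=4)
Line 6: ['corn', 'system', 'plane'] (min_width=17, slack=0)
Line 7: ['evening', 'do', 'river'] (min_width=16, slack=1)
Line 8: ['book', 'the', 'music'] (min_width=14, slack=3)
Line 9: ['network', 'umbrella'] (min_width=16, slack=1)
Line 10: ['large', 'address'] (min_width=13, slack=4)
Line 11: ['corn', 'code', 'any'] (min_width=13, slack=4)
Line 12: ['with', 'the'] (min_width=8, slack=9)
Total lines: 12

Answer: 12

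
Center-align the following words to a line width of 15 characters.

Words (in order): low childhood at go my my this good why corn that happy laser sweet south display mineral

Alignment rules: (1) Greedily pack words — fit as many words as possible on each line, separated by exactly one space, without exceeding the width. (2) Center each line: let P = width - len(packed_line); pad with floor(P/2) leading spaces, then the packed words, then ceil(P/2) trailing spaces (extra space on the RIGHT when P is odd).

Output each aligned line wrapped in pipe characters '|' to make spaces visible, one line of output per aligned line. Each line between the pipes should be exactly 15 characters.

Line 1: ['low', 'childhood'] (min_width=13, slack=2)
Line 2: ['at', 'go', 'my', 'my'] (min_width=11, slack=4)
Line 3: ['this', 'good', 'why'] (min_width=13, slack=2)
Line 4: ['corn', 'that', 'happy'] (min_width=15, slack=0)
Line 5: ['laser', 'sweet'] (min_width=11, slack=4)
Line 6: ['south', 'display'] (min_width=13, slack=2)
Line 7: ['mineral'] (min_width=7, slack=8)

Answer: | low childhood |
|  at go my my  |
| this good why |
|corn that happy|
|  laser sweet  |
| south display |
|    mineral    |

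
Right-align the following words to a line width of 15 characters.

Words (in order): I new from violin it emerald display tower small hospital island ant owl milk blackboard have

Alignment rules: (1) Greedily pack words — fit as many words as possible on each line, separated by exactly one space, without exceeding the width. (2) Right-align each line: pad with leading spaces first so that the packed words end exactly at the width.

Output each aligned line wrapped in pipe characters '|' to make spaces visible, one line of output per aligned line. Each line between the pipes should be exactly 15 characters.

Line 1: ['I', 'new', 'from'] (min_width=10, slack=5)
Line 2: ['violin', 'it'] (min_width=9, slack=6)
Line 3: ['emerald', 'display'] (min_width=15, slack=0)
Line 4: ['tower', 'small'] (min_width=11, slack=4)
Line 5: ['hospital', 'island'] (min_width=15, slack=0)
Line 6: ['ant', 'owl', 'milk'] (min_width=12, slack=3)
Line 7: ['blackboard', 'have'] (min_width=15, slack=0)

Answer: |     I new from|
|      violin it|
|emerald display|
|    tower small|
|hospital island|
|   ant owl milk|
|blackboard have|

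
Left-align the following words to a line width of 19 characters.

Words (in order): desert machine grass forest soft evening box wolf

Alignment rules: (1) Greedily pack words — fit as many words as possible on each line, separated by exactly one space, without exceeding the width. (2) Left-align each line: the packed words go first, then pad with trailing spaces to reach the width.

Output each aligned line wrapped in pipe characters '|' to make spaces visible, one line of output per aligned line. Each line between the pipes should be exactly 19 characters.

Line 1: ['desert', 'machine'] (min_width=14, slack=5)
Line 2: ['grass', 'forest', 'soft'] (min_width=17, slack=2)
Line 3: ['evening', 'box', 'wolf'] (min_width=16, slack=3)

Answer: |desert machine     |
|grass forest soft  |
|evening box wolf   |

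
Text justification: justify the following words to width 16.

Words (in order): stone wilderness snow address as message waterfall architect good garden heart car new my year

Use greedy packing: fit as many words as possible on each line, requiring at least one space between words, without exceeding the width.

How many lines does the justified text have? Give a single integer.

Line 1: ['stone', 'wilderness'] (min_width=16, slack=0)
Line 2: ['snow', 'address', 'as'] (min_width=15, slack=1)
Line 3: ['message'] (min_width=7, slack=9)
Line 4: ['waterfall'] (min_width=9, slack=7)
Line 5: ['architect', 'good'] (min_width=14, slack=2)
Line 6: ['garden', 'heart', 'car'] (min_width=16, slack=0)
Line 7: ['new', 'my', 'year'] (min_width=11, slack=5)
Total lines: 7

Answer: 7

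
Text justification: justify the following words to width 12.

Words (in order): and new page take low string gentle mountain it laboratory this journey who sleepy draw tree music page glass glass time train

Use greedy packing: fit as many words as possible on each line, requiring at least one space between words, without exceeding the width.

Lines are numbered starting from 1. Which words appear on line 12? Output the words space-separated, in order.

Line 1: ['and', 'new', 'page'] (min_width=12, slack=0)
Line 2: ['take', 'low'] (min_width=8, slack=4)
Line 3: ['string'] (min_width=6, slack=6)
Line 4: ['gentle'] (min_width=6, slack=6)
Line 5: ['mountain', 'it'] (min_width=11, slack=1)
Line 6: ['laboratory'] (min_width=10, slack=2)
Line 7: ['this', 'journey'] (min_width=12, slack=0)
Line 8: ['who', 'sleepy'] (min_width=10, slack=2)
Line 9: ['draw', 'tree'] (min_width=9, slack=3)
Line 10: ['music', 'page'] (min_width=10, slack=2)
Line 11: ['glass', 'glass'] (min_width=11, slack=1)
Line 12: ['time', 'train'] (min_width=10, slack=2)

Answer: time train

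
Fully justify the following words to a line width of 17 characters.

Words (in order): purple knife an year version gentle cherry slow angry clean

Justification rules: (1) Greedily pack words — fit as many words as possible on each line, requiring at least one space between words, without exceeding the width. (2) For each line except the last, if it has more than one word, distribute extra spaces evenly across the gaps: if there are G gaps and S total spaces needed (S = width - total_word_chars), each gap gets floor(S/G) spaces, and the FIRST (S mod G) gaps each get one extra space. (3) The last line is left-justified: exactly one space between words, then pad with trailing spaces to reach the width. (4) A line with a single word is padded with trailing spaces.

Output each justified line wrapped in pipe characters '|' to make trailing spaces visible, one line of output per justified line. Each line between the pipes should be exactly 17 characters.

Answer: |purple  knife  an|
|year      version|
|gentle     cherry|
|slow angry clean |

Derivation:
Line 1: ['purple', 'knife', 'an'] (min_width=15, slack=2)
Line 2: ['year', 'version'] (min_width=12, slack=5)
Line 3: ['gentle', 'cherry'] (min_width=13, slack=4)
Line 4: ['slow', 'angry', 'clean'] (min_width=16, slack=1)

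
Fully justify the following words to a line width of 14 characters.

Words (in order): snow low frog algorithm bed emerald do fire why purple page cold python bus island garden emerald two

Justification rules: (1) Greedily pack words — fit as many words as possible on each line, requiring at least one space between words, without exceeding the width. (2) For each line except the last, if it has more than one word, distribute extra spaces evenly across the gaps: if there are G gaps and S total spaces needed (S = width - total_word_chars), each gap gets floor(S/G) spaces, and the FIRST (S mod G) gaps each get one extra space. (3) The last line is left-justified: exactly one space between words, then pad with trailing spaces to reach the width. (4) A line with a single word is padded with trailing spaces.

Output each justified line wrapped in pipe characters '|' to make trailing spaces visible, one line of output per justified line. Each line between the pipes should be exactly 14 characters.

Answer: |snow  low frog|
|algorithm  bed|
|emerald     do|
|fire       why|
|purple    page|
|cold    python|
|bus     island|
|garden emerald|
|two           |

Derivation:
Line 1: ['snow', 'low', 'frog'] (min_width=13, slack=1)
Line 2: ['algorithm', 'bed'] (min_width=13, slack=1)
Line 3: ['emerald', 'do'] (min_width=10, slack=4)
Line 4: ['fire', 'why'] (min_width=8, slack=6)
Line 5: ['purple', 'page'] (min_width=11, slack=3)
Line 6: ['cold', 'python'] (min_width=11, slack=3)
Line 7: ['bus', 'island'] (min_width=10, slack=4)
Line 8: ['garden', 'emerald'] (min_width=14, slack=0)
Line 9: ['two'] (min_width=3, slack=11)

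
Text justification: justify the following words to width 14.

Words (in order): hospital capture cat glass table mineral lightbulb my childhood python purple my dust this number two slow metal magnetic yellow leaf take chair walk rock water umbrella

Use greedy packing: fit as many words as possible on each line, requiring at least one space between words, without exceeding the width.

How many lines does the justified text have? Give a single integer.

Line 1: ['hospital'] (min_width=8, slack=6)
Line 2: ['capture', 'cat'] (min_width=11, slack=3)
Line 3: ['glass', 'table'] (min_width=11, slack=3)
Line 4: ['mineral'] (min_width=7, slack=7)
Line 5: ['lightbulb', 'my'] (min_width=12, slack=2)
Line 6: ['childhood'] (min_width=9, slack=5)
Line 7: ['python', 'purple'] (min_width=13, slack=1)
Line 8: ['my', 'dust', 'this'] (min_width=12, slack=2)
Line 9: ['number', 'two'] (min_width=10, slack=4)
Line 10: ['slow', 'metal'] (min_width=10, slack=4)
Line 11: ['magnetic'] (min_width=8, slack=6)
Line 12: ['yellow', 'leaf'] (min_width=11, slack=3)
Line 13: ['take', 'chair'] (min_width=10, slack=4)
Line 14: ['walk', 'rock'] (min_width=9, slack=5)
Line 15: ['water', 'umbrella'] (min_width=14, slack=0)
Total lines: 15

Answer: 15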